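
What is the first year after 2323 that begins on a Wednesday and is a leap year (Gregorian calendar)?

2336

Jan 1 advances by 2 weekdays after a leap year and by 1 after a common year.
2323: Jan 1 is Monday.
2324: Tuesday (leap)
2325: Thursday
2326: Friday
2327: Saturday
2328: Sunday (leap)
2329: Tuesday
2330: Wednesday
2331: Thursday
2332: Friday (leap)
2333: Sunday
2334: Monday
2335: Tuesday
2336: Wednesday (leap)
2336 begins on a Wednesday and is a leap year.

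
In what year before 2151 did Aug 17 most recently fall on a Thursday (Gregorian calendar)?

From one year to the next, a fixed date's weekday advances by 1, or by 2 when a Feb 29 lies between the two dates.
2151: August 17 is Tuesday.
2150: Monday (−1)
2149: Sunday (−1)
2148: Saturday (−1)
2147: Thursday (−2)
Aug 17 falls on a Thursday in 2147.

2147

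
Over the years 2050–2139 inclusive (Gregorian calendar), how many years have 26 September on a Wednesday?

Track 26 September's weekday year by year (advancing +1, or +2 across a Feb 29):
  2050: Mon  2051: Tue (+1)  2052: Thu (+2)  2053: Fri (+1)  2054: Sat (+1)
  2055: Sun (+1)  2056: Tue (+2)  2057: Wed (+1) ✓  2058: Thu (+1)  2059: Fri (+1)
  2060: Sun (+2)  2061: Mon (+1)  2062: Tue (+1)  2063: Wed (+1) ✓  … (62 more years) …
  2126: Thu (+1)  2127: Fri (+1)  2128: Sun (+2)  2129: Mon (+1)  2130: Tue (+1)
  2131: Wed (+1) ✓  2132: Fri (+2)  2133: Sat (+1)  2134: Sun (+1)  2135: Mon (+1)
  2136: Wed (+2) ✓  2137: Thu (+1)  2138: Fri (+1)  2139: Sat (+1)
Wednesday years: 2057, 2063, 2068, 2074, 2085, 2091, 2096, 2103, 2108, 2114, 2125, 2131, 2136 — 13 in total.

13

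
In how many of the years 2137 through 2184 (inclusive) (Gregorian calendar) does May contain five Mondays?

May has 31 days; it has five Mondays when Monday falls among the first (month-length − 28) days — i.e. when May 1 is one of Monday/Sunday/Saturday.
May 1 by year: 2137:Wed 2138:Thu 2139:Fri 2140:Sun✓ 2141:Mon✓ 2142:Tue 2143:Wed 2144:Fri 2145:Sat✓ 2146:Sun✓ 2147:Mon✓ 2148:Wed 2149:Thu 2150:Fri 2151:Sat✓ …(18 more)… 2170:Tue 2171:Wed 2172:Fri 2173:Sat✓ 2174:Sun✓ 2175:Mon✓ 2176:Wed 2177:Thu 2178:Fri 2179:Sat✓ 2180:Mon✓ 2181:Tue 2182:Wed 2183:Thu 2184:Sat✓
Years with five Mondays: 2140, 2141, 2145, 2146, 2147, 2151, 2152, 2156, 2157, 2158, 2162, 2163, 2168, 2169, 2173, 2174, 2175, 2179, 2180, 2184 → 20.

20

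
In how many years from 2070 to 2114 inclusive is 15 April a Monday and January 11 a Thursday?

Check each year's weekday for 15 April and January 11:
  2070: Tue/Sat  2071: Wed/Sun  2072: Fri/Mon  2073: Sat/Wed  2074: Sun/Thu  2075: Mon/Fri  2076: Wed/Sat  2077: Thu/Mon  2078: Fri/Tue  2079: Sat/Wed  2080: Mon/Thu ✓  2081: Tue/Sat  2082: Wed/Sun  2083: Thu/Mon  …(17 more)…  2101: Fri/Tue  2102: Sat/Wed  2103: Sun/Thu  2104: Tue/Fri  2105: Wed/Sun  2106: Thu/Mon  2107: Fri/Tue  2108: Sun/Wed  2109: Mon/Fri  2110: Tue/Sat  2111: Wed/Sun  2112: Fri/Mon  2113: Sat/Wed  2114: Sun/Thu
Both conditions hold in: 2080 — 1.

1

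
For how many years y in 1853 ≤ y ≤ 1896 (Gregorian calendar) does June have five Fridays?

13

June has 30 days; it has five Fridays when Friday falls among the first (month-length − 28) days — i.e. when June 1 is one of Friday/Thursday.
June 1 by year: 1853:Wed 1854:Thu✓ 1855:Fri✓ 1856:Sun 1857:Mon 1858:Tue 1859:Wed 1860:Fri✓ 1861:Sat 1862:Sun 1863:Mon 1864:Wed 1865:Thu✓ 1866:Fri✓ 1867:Sat …(14 more)… 1882:Thu✓ 1883:Fri✓ 1884:Sun 1885:Mon 1886:Tue 1887:Wed 1888:Fri✓ 1889:Sat 1890:Sun 1891:Mon 1892:Wed 1893:Thu✓ 1894:Fri✓ 1895:Sat 1896:Mon
Years with five Fridays: 1854, 1855, 1860, 1865, 1866, 1871, 1876, 1877, 1882, 1883, 1888, 1893, 1894 → 13.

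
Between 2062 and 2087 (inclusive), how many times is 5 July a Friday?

4

Track 5 July's weekday year by year (advancing +1, or +2 across a Feb 29):
  2062: Wed  2063: Thu (+1)  2064: Sat (+2)  2065: Sun (+1)  2066: Mon (+1)
  2067: Tue (+1)  2068: Thu (+2)  2069: Fri (+1) ✓  2070: Sat (+1)  2071: Sun (+1)
  2072: Tue (+2)  2073: Wed (+1)  2074: Thu (+1)  2075: Fri (+1) ✓  2076: Sun (+2)
  2077: Mon (+1)  2078: Tue (+1)  2079: Wed (+1)  2080: Fri (+2) ✓  2081: Sat (+1)
  2082: Sun (+1)  2083: Mon (+1)  2084: Wed (+2)  2085: Thu (+1)  2086: Fri (+1) ✓
  2087: Sat (+1)
Friday years: 2069, 2075, 2080, 2086 — 4 in total.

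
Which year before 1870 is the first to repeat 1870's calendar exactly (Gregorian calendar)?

1859

Two years share a calendar iff Jan 1 falls on the same weekday and both are leap or both are common. 1870: Jan 1 is Saturday, common year.
1869: Jan 1 Friday, common
1868: Jan 1 Wednesday, leap
1867: Jan 1 Tuesday, common
1866: Jan 1 Monday, common
1865: Jan 1 Sunday, common
1864: Jan 1 Friday, leap
1863: Jan 1 Thursday, common
1862: Jan 1 Wednesday, common
1861: Jan 1 Tuesday, common
1860: Jan 1 Sunday, leap
1859: Jan 1 Saturday, common
1859 matches on both conditions.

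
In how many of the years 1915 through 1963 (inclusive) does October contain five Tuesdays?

22

October has 31 days; it has five Tuesdays when Tuesday falls among the first (month-length − 28) days — i.e. when October 1 is one of Tuesday/Monday/Sunday.
October 1 by year: 1915:Fri 1916:Sun✓ 1917:Mon✓ 1918:Tue✓ 1919:Wed 1920:Fri 1921:Sat 1922:Sun✓ 1923:Mon✓ 1924:Wed 1925:Thu 1926:Fri 1927:Sat 1928:Mon✓ 1929:Tue✓ …(19 more)… 1949:Sat 1950:Sun✓ 1951:Mon✓ 1952:Wed 1953:Thu 1954:Fri 1955:Sat 1956:Mon✓ 1957:Tue✓ 1958:Wed 1959:Thu 1960:Sat 1961:Sun✓ 1962:Mon✓ 1963:Tue✓
Years with five Tuesdays: 1916, 1917, 1918, 1922, 1923, 1928, 1929, 1933, 1934, 1935, 1939, 1940, 1944, 1945, 1946, 1950, 1951, 1956, 1957, 1961, 1962, 1963 → 22.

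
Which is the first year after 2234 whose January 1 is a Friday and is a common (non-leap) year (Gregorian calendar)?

2241

Jan 1 advances by 2 weekdays after a leap year and by 1 after a common year.
2234: Jan 1 is Wednesday.
2235: Thursday
2236: Friday (leap)
2237: Sunday
2238: Monday
2239: Tuesday
2240: Wednesday (leap)
2241: Friday
2241 begins on a Friday and is a common year.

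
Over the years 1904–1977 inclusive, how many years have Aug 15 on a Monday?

Track Aug 15's weekday year by year (advancing +1, or +2 across a Feb 29):
  1904: Mon ✓  1905: Tue (+1)  1906: Wed (+1)  1907: Thu (+1)  1908: Sat (+2)
  1909: Sun (+1)  1910: Mon (+1) ✓  1911: Tue (+1)  1912: Thu (+2)  1913: Fri (+1)
  1914: Sat (+1)  1915: Sun (+1)  1916: Tue (+2)  1917: Wed (+1)  … (46 more years) …
  1964: Sat (+2)  1965: Sun (+1)  1966: Mon (+1) ✓  1967: Tue (+1)  1968: Thu (+2)
  1969: Fri (+1)  1970: Sat (+1)  1971: Sun (+1)  1972: Tue (+2)  1973: Wed (+1)
  1974: Thu (+1)  1975: Fri (+1)  1976: Sun (+2)  1977: Mon (+1) ✓
Monday years: 1904, 1910, 1921, 1927, 1932, 1938, 1949, 1955, 1960, 1966, 1977 — 11 in total.

11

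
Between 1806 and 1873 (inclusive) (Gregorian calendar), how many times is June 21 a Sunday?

10

Track June 21's weekday year by year (advancing +1, or +2 across a Feb 29):
  1806: Sat  1807: Sun (+1) ✓  1808: Tue (+2)  1809: Wed (+1)  1810: Thu (+1)
  1811: Fri (+1)  1812: Sun (+2) ✓  1813: Mon (+1)  1814: Tue (+1)  1815: Wed (+1)
  1816: Fri (+2)  1817: Sat (+1)  1818: Sun (+1) ✓  1819: Mon (+1)  … (40 more years) …
  1860: Thu (+2)  1861: Fri (+1)  1862: Sat (+1)  1863: Sun (+1) ✓  1864: Tue (+2)
  1865: Wed (+1)  1866: Thu (+1)  1867: Fri (+1)  1868: Sun (+2) ✓  1869: Mon (+1)
  1870: Tue (+1)  1871: Wed (+1)  1872: Fri (+2)  1873: Sat (+1)
Sunday years: 1807, 1812, 1818, 1829, 1835, 1840, 1846, 1857, 1863, 1868 — 10 in total.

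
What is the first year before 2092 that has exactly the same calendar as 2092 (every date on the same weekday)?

Two years share a calendar iff Jan 1 falls on the same weekday and both are leap or both are common. 2092: Jan 1 is Tuesday, leap year.
2091: Jan 1 Monday, common
2090: Jan 1 Sunday, common
2089: Jan 1 Saturday, common
2088: Jan 1 Thursday, leap
2087: Jan 1 Wednesday, common
2086: Jan 1 Tuesday, common
2085: Jan 1 Monday, common
2084: Jan 1 Saturday, leap
2083: Jan 1 Friday, common
2082: Jan 1 Thursday, common
2081: Jan 1 Wednesday, common
2080: Jan 1 Monday, leap
2079: Jan 1 Sunday, common
2078: Jan 1 Saturday, common
2077: Jan 1 Friday, common
2076: Jan 1 Wednesday, leap
2075: Jan 1 Tuesday, common
2074: Jan 1 Monday, common
2073: Jan 1 Sunday, common
2072: Jan 1 Friday, leap
2071: Jan 1 Thursday, common
2070: Jan 1 Wednesday, common
2069: Jan 1 Tuesday, common
2068: Jan 1 Sunday, leap
2067: Jan 1 Saturday, common
2066: Jan 1 Friday, common
2065: Jan 1 Thursday, common
2064: Jan 1 Tuesday, leap
2064 matches on both conditions.

2064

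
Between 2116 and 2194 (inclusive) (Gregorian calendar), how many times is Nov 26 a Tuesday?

Track Nov 26's weekday year by year (advancing +1, or +2 across a Feb 29):
  2116: Thu  2117: Fri (+1)  2118: Sat (+1)  2119: Sun (+1)  2120: Tue (+2) ✓
  2121: Wed (+1)  2122: Thu (+1)  2123: Fri (+1)  2124: Sun (+2)  2125: Mon (+1)
  2126: Tue (+1) ✓  2127: Wed (+1)  2128: Fri (+2)  2129: Sat (+1)  … (51 more years) …
  2181: Mon (+1)  2182: Tue (+1) ✓  2183: Wed (+1)  2184: Fri (+2)  2185: Sat (+1)
  2186: Sun (+1)  2187: Mon (+1)  2188: Wed (+2)  2189: Thu (+1)  2190: Fri (+1)
  2191: Sat (+1)  2192: Mon (+2)  2193: Tue (+1) ✓  2194: Wed (+1)
Tuesday years: 2120, 2126, 2137, 2143, 2148, 2154, 2165, 2171, 2176, 2182, 2193 — 11 in total.

11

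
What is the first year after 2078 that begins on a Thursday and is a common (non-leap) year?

Jan 1 advances by 2 weekdays after a leap year and by 1 after a common year.
2078: Jan 1 is Saturday.
2079: Sunday
2080: Monday (leap)
2081: Wednesday
2082: Thursday
2082 begins on a Thursday and is a common year.

2082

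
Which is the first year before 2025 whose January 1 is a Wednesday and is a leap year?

2020

Jan 1 advances by 2 weekdays after a leap year and by 1 after a common year.
2025: Jan 1 is Wednesday.
2024: Monday (leap)
2023: Sunday
2022: Saturday
2021: Friday
2020: Wednesday (leap)
2020 begins on a Wednesday and is a leap year.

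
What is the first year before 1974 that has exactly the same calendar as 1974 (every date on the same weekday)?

1963

Two years share a calendar iff Jan 1 falls on the same weekday and both are leap or both are common. 1974: Jan 1 is Tuesday, common year.
1973: Jan 1 Monday, common
1972: Jan 1 Saturday, leap
1971: Jan 1 Friday, common
1970: Jan 1 Thursday, common
1969: Jan 1 Wednesday, common
1968: Jan 1 Monday, leap
1967: Jan 1 Sunday, common
1966: Jan 1 Saturday, common
1965: Jan 1 Friday, common
1964: Jan 1 Wednesday, leap
1963: Jan 1 Tuesday, common
1963 matches on both conditions.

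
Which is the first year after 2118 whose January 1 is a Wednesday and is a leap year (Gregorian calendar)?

2144

Jan 1 advances by 2 weekdays after a leap year and by 1 after a common year.
2118: Jan 1 is Saturday.
2119: Sunday
2120: Monday (leap)
2121: Wednesday
2122: Thursday
2123: Friday
2124: Saturday (leap)
2125: Monday
2126: Tuesday
2127: Wednesday
2128: Thursday (leap)
2129: Saturday
2130: Sunday
2131: Monday
2132: Tuesday (leap)
2133: Thursday
2134: Friday
2135: Saturday
2136: Sunday (leap)
2137: Tuesday
2138: Wednesday
2139: Thursday
2140: Friday (leap)
2141: Sunday
2142: Monday
2143: Tuesday
2144: Wednesday (leap)
2144 begins on a Wednesday and is a leap year.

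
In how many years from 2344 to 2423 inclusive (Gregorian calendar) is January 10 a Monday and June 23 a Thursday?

9

Check each year's weekday for January 10 and June 23:
  2344: Mon/Fri  2345: Wed/Sat  2346: Thu/Sun  2347: Fri/Mon  2348: Sat/Wed  2349: Mon/Thu ✓  2350: Tue/Fri  2351: Wed/Sat  2352: Thu/Mon  2353: Sat/Tue  2354: Sun/Wed  2355: Mon/Thu ✓  2356: Tue/Sat  2357: Thu/Sun  …(52 more)…  2410: Sun/Wed  2411: Mon/Thu ✓  2412: Tue/Sat  2413: Thu/Sun  2414: Fri/Mon  2415: Sat/Tue  2416: Sun/Thu  2417: Tue/Fri  2418: Wed/Sat  2419: Thu/Sun  2420: Fri/Tue  2421: Sun/Wed  2422: Mon/Thu ✓  2423: Tue/Fri
Both conditions hold in: 2349, 2355, 2366, 2377, 2383, 2394, 2405, 2411, 2422 — 9.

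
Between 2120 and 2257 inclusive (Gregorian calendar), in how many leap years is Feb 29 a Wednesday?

Leap years in 2120–2257: 34 of them.
Feb 29 weekday advances by 5 (mod 7) from one leap year to the next four years later (or differs when a century non-leap intervenes).
Leap-day weekdays: 2120:Thu 2124:Tue 2128:Sun 2132:Fri 2136:Wed✓ 2140:Mon 2144:Sat 2148:Thu 2152:Tue 2156:Sun 2160:Fri 2164:Wed✓ 2168:Mon …(8 more)… 2208:Mon 2212:Sat 2216:Thu 2220:Tue 2224:Sun 2228:Fri 2232:Wed✓ 2236:Mon 2240:Sat 2244:Thu 2248:Tue 2252:Sun 2256:Fri
Wednesday: 2136, 2164, 2192, 2204, 2232 → 5.

5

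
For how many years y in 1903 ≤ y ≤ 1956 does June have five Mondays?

June has 30 days; it has five Mondays when Monday falls among the first (month-length − 28) days — i.e. when June 1 is one of Monday/Sunday.
June 1 by year: 1903:Mon✓ 1904:Wed 1905:Thu 1906:Fri 1907:Sat 1908:Mon✓ 1909:Tue 1910:Wed 1911:Thu 1912:Sat 1913:Sun✓ 1914:Mon✓ 1915:Tue 1916:Thu 1917:Fri …(24 more)… 1942:Mon✓ 1943:Tue 1944:Thu 1945:Fri 1946:Sat 1947:Sun✓ 1948:Tue 1949:Wed 1950:Thu 1951:Fri 1952:Sun✓ 1953:Mon✓ 1954:Tue 1955:Wed 1956:Fri
Years with five Mondays: 1903, 1908, 1913, 1914, 1919, 1924, 1925, 1930, 1931, 1936, 1941, 1942, 1947, 1952, 1953 → 15.

15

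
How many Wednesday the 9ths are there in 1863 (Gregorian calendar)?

Check the 9th of each month of 1863: Jan 9: Fri, Feb 9: Mon, Mar 9: Mon, Apr 9: Thu, May 9: Sat, Jun 9: Tue, Jul 9: Thu, Aug 9: Sun, Sep 9: Wed, Oct 9: Fri, Nov 9: Mon, Dec 9: Wed.
Wednesday occurs in September, December — 2 months.

2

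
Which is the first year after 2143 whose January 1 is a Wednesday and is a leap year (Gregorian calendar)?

2144

Jan 1 advances by 2 weekdays after a leap year and by 1 after a common year.
2143: Jan 1 is Tuesday.
2144: Wednesday (leap)
2144 begins on a Wednesday and is a leap year.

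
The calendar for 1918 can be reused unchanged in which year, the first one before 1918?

Two years share a calendar iff Jan 1 falls on the same weekday and both are leap or both are common. 1918: Jan 1 is Tuesday, common year.
1917: Jan 1 Monday, common
1916: Jan 1 Saturday, leap
1915: Jan 1 Friday, common
1914: Jan 1 Thursday, common
1913: Jan 1 Wednesday, common
1912: Jan 1 Monday, leap
1911: Jan 1 Sunday, common
1910: Jan 1 Saturday, common
1909: Jan 1 Friday, common
1908: Jan 1 Wednesday, leap
1907: Jan 1 Tuesday, common
1907 matches on both conditions.

1907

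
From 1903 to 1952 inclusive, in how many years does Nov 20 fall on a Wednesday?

7

Track Nov 20's weekday year by year (advancing +1, or +2 across a Feb 29):
  1903: Fri  1904: Sun (+2)  1905: Mon (+1)  1906: Tue (+1)  1907: Wed (+1) ✓
  1908: Fri (+2)  1909: Sat (+1)  1910: Sun (+1)  1911: Mon (+1)  1912: Wed (+2) ✓
  1913: Thu (+1)  1914: Fri (+1)  1915: Sat (+1)  1916: Mon (+2)  … (22 more years) …
  1939: Mon (+1)  1940: Wed (+2) ✓  1941: Thu (+1)  1942: Fri (+1)  1943: Sat (+1)
  1944: Mon (+2)  1945: Tue (+1)  1946: Wed (+1) ✓  1947: Thu (+1)  1948: Sat (+2)
  1949: Sun (+1)  1950: Mon (+1)  1951: Tue (+1)  1952: Thu (+2)
Wednesday years: 1907, 1912, 1918, 1929, 1935, 1940, 1946 — 7 in total.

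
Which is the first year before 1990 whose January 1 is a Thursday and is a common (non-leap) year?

Jan 1 advances by 2 weekdays after a leap year and by 1 after a common year.
1990: Jan 1 is Monday.
1989: Sunday
1988: Friday (leap)
1987: Thursday
1987 begins on a Thursday and is a common year.

1987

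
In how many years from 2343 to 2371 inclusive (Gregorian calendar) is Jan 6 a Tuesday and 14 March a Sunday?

Check each year's weekday for Jan 6 and 14 March:
  2343: Wed/Sun  2344: Thu/Tue  2345: Sat/Wed  2346: Sun/Thu  2347: Mon/Fri  2348: Tue/Sun ✓  2349: Thu/Mon  2350: Fri/Tue  2351: Sat/Wed  2352: Sun/Fri  2353: Tue/Sat  2354: Wed/Sun  2355: Thu/Mon  2356: Fri/Wed  2357: Sun/Thu  2358: Mon/Fri  2359: Tue/Sat  2360: Wed/Mon  2361: Fri/Tue  2362: Sat/Wed  2363: Sun/Thu  2364: Mon/Sat  2365: Wed/Sun  2366: Thu/Mon  2367: Fri/Tue  2368: Sat/Thu  2369: Mon/Fri  2370: Tue/Sat  2371: Wed/Sun
Both conditions hold in: 2348 — 1.

1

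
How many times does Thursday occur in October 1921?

October 1921 has 31 days and begins on Saturday.
The first Thursday is October 6.
Thursdays fall on 6, 13, 20, 27 — that's 4.

4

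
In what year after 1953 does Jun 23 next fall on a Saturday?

1956

From one year to the next, a fixed date's weekday advances by 1, or by 2 when a Feb 29 lies between the two dates.
1953: June 23 is Tuesday.
1954: Wednesday (+1)
1955: Thursday (+1)
1956: Saturday (+2)
Jun 23 falls on a Saturday in 1956.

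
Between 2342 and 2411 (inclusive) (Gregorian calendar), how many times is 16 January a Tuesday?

Track 16 January's weekday year by year (advancing +1, or +2 across a Feb 29):
  2342: Fri  2343: Sat (+1)  2344: Sun (+1)  2345: Tue (+2) ✓  2346: Wed (+1)
  2347: Thu (+1)  2348: Fri (+1)  2349: Sun (+2)  2350: Mon (+1)  2351: Tue (+1) ✓
  2352: Wed (+1)  2353: Fri (+2)  2354: Sat (+1)  2355: Sun (+1)  … (42 more years) …
  2398: Fri (+1)  2399: Sat (+1)  2400: Sun (+1)  2401: Tue (+2) ✓  2402: Wed (+1)
  2403: Thu (+1)  2404: Fri (+1)  2405: Sun (+2)  2406: Mon (+1)  2407: Tue (+1) ✓
  2408: Wed (+1)  2409: Fri (+2)  2410: Sat (+1)  2411: Sun (+1)
Tuesday years: 2345, 2351, 2362, 2368, 2373, 2379, 2390, 2396, 2401, 2407 — 10 in total.

10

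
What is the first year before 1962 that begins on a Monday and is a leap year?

1940

Jan 1 advances by 2 weekdays after a leap year and by 1 after a common year.
1962: Jan 1 is Monday.
1961: Sunday
1960: Friday (leap)
1959: Thursday
1958: Wednesday
1957: Tuesday
1956: Sunday (leap)
1955: Saturday
1954: Friday
1953: Thursday
1952: Tuesday (leap)
1951: Monday
1950: Sunday
1949: Saturday
1948: Thursday (leap)
1947: Wednesday
1946: Tuesday
1945: Monday
1944: Saturday (leap)
1943: Friday
1942: Thursday
1941: Wednesday
1940: Monday (leap)
1940 begins on a Monday and is a leap year.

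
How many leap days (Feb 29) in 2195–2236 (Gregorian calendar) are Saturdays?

Leap years in 2195–2236: 10 of them.
Feb 29 weekday advances by 5 (mod 7) from one leap year to the next four years later (or differs when a century non-leap intervenes).
Leap-day weekdays: 2196:Mon 2204:Wed 2208:Mon 2212:Sat✓ 2216:Thu 2220:Tue 2224:Sun 2228:Fri 2232:Wed 2236:Mon
Saturday: 2212 → 1.

1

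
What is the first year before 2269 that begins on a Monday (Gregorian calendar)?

Jan 1 advances by 2 weekdays after a leap year and by 1 after a common year.
2269: Jan 1 is Friday.
2268: Wednesday (leap)
2267: Tuesday
2266: Monday
2266 begins on a Monday

2266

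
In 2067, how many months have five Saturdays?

A month of length L has five Saturdays iff its first Saturday is on day ≤ L−28 (so day 1–3 in a 31-day month, 1–2 in a 30-day month, day 1 in a leap February).
Checking each month of 2067: Jan starts Sat (31d) ✓; Feb starts Tue (28d); Mar starts Tue (31d); Apr starts Fri (30d) ✓; May starts Sun (31d); Jun starts Wed (30d); Jul starts Fri (31d) ✓; Aug starts Mon (31d); Sep starts Thu (30d); Oct starts Sat (31d) ✓; Nov starts Tue (30d); Dec starts Thu (31d) ✓.
Five-Saturday months: January, April, July, October, December → 5.

5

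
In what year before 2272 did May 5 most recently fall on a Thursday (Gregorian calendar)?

2270

From one year to the next, a fixed date's weekday advances by 1, or by 2 when a Feb 29 lies between the two dates.
2272: May 5 is Sunday.
2271: Friday (−2)
2270: Thursday (−1)
May 5 falls on a Thursday in 2270.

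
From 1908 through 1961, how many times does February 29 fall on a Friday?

Leap years in 1908–1961: 14 of them.
Feb 29 weekday advances by 5 (mod 7) from one leap year to the next four years later (or differs when a century non-leap intervenes).
Leap-day weekdays: 1908:Sat 1912:Thu 1916:Tue 1920:Sun 1924:Fri✓ 1928:Wed 1932:Mon 1936:Sat 1940:Thu 1944:Tue 1948:Sun 1952:Fri✓ 1956:Wed 1960:Mon
Friday: 1924, 1952 → 2.

2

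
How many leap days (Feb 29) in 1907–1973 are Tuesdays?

3

Leap years in 1907–1973: 17 of them.
Feb 29 weekday advances by 5 (mod 7) from one leap year to the next four years later (or differs when a century non-leap intervenes).
Leap-day weekdays: 1908:Sat 1912:Thu 1916:Tue✓ 1920:Sun 1924:Fri 1928:Wed 1932:Mon 1936:Sat 1940:Thu 1944:Tue✓ 1948:Sun 1952:Fri 1956:Wed 1960:Mon 1964:Sat 1968:Thu 1972:Tue✓
Tuesday: 1916, 1944, 1972 → 3.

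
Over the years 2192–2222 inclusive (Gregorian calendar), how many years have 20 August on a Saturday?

4

Track 20 August's weekday year by year (advancing +1, or +2 across a Feb 29):
  2192: Mon  2193: Tue (+1)  2194: Wed (+1)  2195: Thu (+1)  2196: Sat (+2) ✓
  2197: Sun (+1)  2198: Mon (+1)  2199: Tue (+1)  2200: Wed (+1)  2201: Thu (+1)
  2202: Fri (+1)  2203: Sat (+1) ✓  2204: Mon (+2)  2205: Tue (+1)  … (3 more years) …
  2209: Sun (+1)  2210: Mon (+1)  2211: Tue (+1)  2212: Thu (+2)  2213: Fri (+1)
  2214: Sat (+1) ✓  2215: Sun (+1)  2216: Tue (+2)  2217: Wed (+1)  2218: Thu (+1)
  2219: Fri (+1)  2220: Sun (+2)  2221: Mon (+1)  2222: Tue (+1)
Saturday years: 2196, 2203, 2208, 2214 — 4 in total.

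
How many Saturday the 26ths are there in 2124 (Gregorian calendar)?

2

Check the 26th of each month of 2124: Jan 26: Wed, Feb 26: Sat, Mar 26: Sun, Apr 26: Wed, May 26: Fri, Jun 26: Mon, Jul 26: Wed, Aug 26: Sat, Sep 26: Tue, Oct 26: Thu, Nov 26: Sun, Dec 26: Tue.
Saturday occurs in February, August — 2 months.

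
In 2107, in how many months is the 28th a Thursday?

Check the 28th of each month of 2107: Jan 28: Fri, Feb 28: Mon, Mar 28: Mon, Apr 28: Thu, May 28: Sat, Jun 28: Tue, Jul 28: Thu, Aug 28: Sun, Sep 28: Wed, Oct 28: Fri, Nov 28: Mon, Dec 28: Wed.
Thursday occurs in April, July — 2 months.

2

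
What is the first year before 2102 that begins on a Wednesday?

Jan 1 advances by 2 weekdays after a leap year and by 1 after a common year.
2102: Jan 1 is Sunday.
2101: Saturday
2100: Friday
2099: Thursday
2098: Wednesday
2098 begins on a Wednesday

2098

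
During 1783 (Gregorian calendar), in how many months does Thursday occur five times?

4

A month of length L has five Thursdays iff its first Thursday is on day ≤ L−28 (so day 1–3 in a 31-day month, 1–2 in a 30-day month, day 1 in a leap February).
Checking each month of 1783: Jan starts Wed (31d) ✓; Feb starts Sat (28d); Mar starts Sat (31d); Apr starts Tue (30d); May starts Thu (31d) ✓; Jun starts Sun (30d); Jul starts Tue (31d) ✓; Aug starts Fri (31d); Sep starts Mon (30d); Oct starts Wed (31d) ✓; Nov starts Sat (30d); Dec starts Mon (31d).
Five-Thursday months: January, May, July, October → 4.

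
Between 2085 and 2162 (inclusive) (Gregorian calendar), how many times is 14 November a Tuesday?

Track 14 November's weekday year by year (advancing +1, or +2 across a Feb 29):
  2085: Wed  2086: Thu (+1)  2087: Fri (+1)  2088: Sun (+2)  2089: Mon (+1)
  2090: Tue (+1) ✓  2091: Wed (+1)  2092: Fri (+2)  2093: Sat (+1)  2094: Sun (+1)
  2095: Mon (+1)  2096: Wed (+2)  2097: Thu (+1)  2098: Fri (+1)  … (50 more years) …
  2149: Fri (+1)  2150: Sat (+1)  2151: Sun (+1)  2152: Tue (+2) ✓  2153: Wed (+1)
  2154: Thu (+1)  2155: Fri (+1)  2156: Sun (+2)  2157: Mon (+1)  2158: Tue (+1) ✓
  2159: Wed (+1)  2160: Fri (+2)  2161: Sat (+1)  2162: Sun (+1)
Tuesday years: 2090, 2102, 2113, 2119, 2124, 2130, 2141, 2147, 2152, 2158 — 10 in total.

10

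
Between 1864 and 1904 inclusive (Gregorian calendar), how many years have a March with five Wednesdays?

18

March has 31 days; it has five Wednesdays when Wednesday falls among the first (month-length − 28) days — i.e. when March 1 is one of Wednesday/Tuesday/Monday.
March 1 by year: 1864:Tue✓ 1865:Wed✓ 1866:Thu 1867:Fri 1868:Sun 1869:Mon✓ 1870:Tue✓ 1871:Wed✓ 1872:Fri 1873:Sat 1874:Sun 1875:Mon✓ 1876:Wed✓ 1877:Thu 1878:Fri …(11 more)… 1890:Sat 1891:Sun 1892:Tue✓ 1893:Wed✓ 1894:Thu 1895:Fri 1896:Sun 1897:Mon✓ 1898:Tue✓ 1899:Wed✓ 1900:Thu 1901:Fri 1902:Sat 1903:Sun 1904:Tue✓
Years with five Wednesdays: 1864, 1865, 1869, 1870, 1871, 1875, 1876, 1880, 1881, 1882, 1886, 1887, 1892, 1893, 1897, 1898, 1899, 1904 → 18.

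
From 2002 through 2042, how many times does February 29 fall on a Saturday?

1

Leap years in 2002–2042: 10 of them.
Feb 29 weekday advances by 5 (mod 7) from one leap year to the next four years later (or differs when a century non-leap intervenes).
Leap-day weekdays: 2004:Sun 2008:Fri 2012:Wed 2016:Mon 2020:Sat✓ 2024:Thu 2028:Tue 2032:Sun 2036:Fri 2040:Wed
Saturday: 2020 → 1.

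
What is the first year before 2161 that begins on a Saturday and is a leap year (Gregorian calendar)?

Jan 1 advances by 2 weekdays after a leap year and by 1 after a common year.
2161: Jan 1 is Thursday.
2160: Tuesday (leap)
2159: Monday
2158: Sunday
2157: Saturday
2156: Thursday (leap)
2155: Wednesday
2154: Tuesday
2153: Monday
2152: Saturday (leap)
2152 begins on a Saturday and is a leap year.

2152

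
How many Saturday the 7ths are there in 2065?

3

Check the 7th of each month of 2065: Jan 7: Wed, Feb 7: Sat, Mar 7: Sat, Apr 7: Tue, May 7: Thu, Jun 7: Sun, Jul 7: Tue, Aug 7: Fri, Sep 7: Mon, Oct 7: Wed, Nov 7: Sat, Dec 7: Mon.
Saturday occurs in February, March, November — 3 months.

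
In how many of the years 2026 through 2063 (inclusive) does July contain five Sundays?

July has 31 days; it has five Sundays when Sunday falls among the first (month-length − 28) days — i.e. when July 1 is one of Sunday/Saturday/Friday.
July 1 by year: 2026:Wed 2027:Thu 2028:Sat✓ 2029:Sun✓ 2030:Mon 2031:Tue 2032:Thu 2033:Fri✓ 2034:Sat✓ 2035:Sun✓ 2036:Tue 2037:Wed 2038:Thu 2039:Fri✓ 2040:Sun✓ …(8 more)… 2049:Thu 2050:Fri✓ 2051:Sat✓ 2052:Mon 2053:Tue 2054:Wed 2055:Thu 2056:Sat✓ 2057:Sun✓ 2058:Mon 2059:Tue 2060:Thu 2061:Fri✓ 2062:Sat✓ 2063:Sun✓
Years with five Sundays: 2028, 2029, 2033, 2034, 2035, 2039, 2040, 2044, 2045, 2046, 2050, 2051, 2056, 2057, 2061, 2062, 2063 → 17.

17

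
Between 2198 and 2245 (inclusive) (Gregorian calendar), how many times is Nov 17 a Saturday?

7

Track Nov 17's weekday year by year (advancing +1, or +2 across a Feb 29):
  2198: Sat ✓  2199: Sun (+1)  2200: Mon (+1)  2201: Tue (+1)  2202: Wed (+1)
  2203: Thu (+1)  2204: Sat (+2) ✓  2205: Sun (+1)  2206: Mon (+1)  2207: Tue (+1)
  2208: Thu (+2)  2209: Fri (+1)  2210: Sat (+1) ✓  2211: Sun (+1)  … (20 more years) …
  2232: Sat (+2) ✓  2233: Sun (+1)  2234: Mon (+1)  2235: Tue (+1)  2236: Thu (+2)
  2237: Fri (+1)  2238: Sat (+1) ✓  2239: Sun (+1)  2240: Tue (+2)  2241: Wed (+1)
  2242: Thu (+1)  2243: Fri (+1)  2244: Sun (+2)  2245: Mon (+1)
Saturday years: 2198, 2204, 2210, 2221, 2227, 2232, 2238 — 7 in total.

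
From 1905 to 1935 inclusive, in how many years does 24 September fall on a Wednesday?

4

Track 24 September's weekday year by year (advancing +1, or +2 across a Feb 29):
  1905: Sun  1906: Mon (+1)  1907: Tue (+1)  1908: Thu (+2)  1909: Fri (+1)
  1910: Sat (+1)  1911: Sun (+1)  1912: Tue (+2)  1913: Wed (+1) ✓  1914: Thu (+1)
  1915: Fri (+1)  1916: Sun (+2)  1917: Mon (+1)  1918: Tue (+1)  … (3 more years) …
  1922: Sun (+1)  1923: Mon (+1)  1924: Wed (+2) ✓  1925: Thu (+1)  1926: Fri (+1)
  1927: Sat (+1)  1928: Mon (+2)  1929: Tue (+1)  1930: Wed (+1) ✓  1931: Thu (+1)
  1932: Sat (+2)  1933: Sun (+1)  1934: Mon (+1)  1935: Tue (+1)
Wednesday years: 1913, 1919, 1924, 1930 — 4 in total.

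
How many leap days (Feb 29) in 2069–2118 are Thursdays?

Leap years in 2069–2118: 11 of them.
Feb 29 weekday advances by 5 (mod 7) from one leap year to the next four years later (or differs when a century non-leap intervenes).
Leap-day weekdays: 2072:Mon 2076:Sat 2080:Thu✓ 2084:Tue 2088:Sun 2092:Fri 2096:Wed 2104:Fri 2108:Wed 2112:Mon 2116:Sat
Thursday: 2080 → 1.

1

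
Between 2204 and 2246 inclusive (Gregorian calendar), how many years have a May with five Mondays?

17

May has 31 days; it has five Mondays when Monday falls among the first (month-length − 28) days — i.e. when May 1 is one of Monday/Sunday/Saturday.
May 1 by year: 2204:Tue 2205:Wed 2206:Thu 2207:Fri 2208:Sun✓ 2209:Mon✓ 2210:Tue 2211:Wed 2212:Fri 2213:Sat✓ 2214:Sun✓ 2215:Mon✓ 2216:Wed 2217:Thu 2218:Fri …(13 more)… 2232:Tue 2233:Wed 2234:Thu 2235:Fri 2236:Sun✓ 2237:Mon✓ 2238:Tue 2239:Wed 2240:Fri 2241:Sat✓ 2242:Sun✓ 2243:Mon✓ 2244:Wed 2245:Thu 2246:Fri
Years with five Mondays: 2208, 2209, 2213, 2214, 2215, 2219, 2220, 2224, 2225, 2226, 2230, 2231, 2236, 2237, 2241, 2242, 2243 → 17.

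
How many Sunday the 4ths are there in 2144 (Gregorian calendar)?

Check the 4th of each month of 2144: Jan 4: Sat, Feb 4: Tue, Mar 4: Wed, Apr 4: Sat, May 4: Mon, Jun 4: Thu, Jul 4: Sat, Aug 4: Tue, Sep 4: Fri, Oct 4: Sun, Nov 4: Wed, Dec 4: Fri.
Sunday occurs in October — 1 month.

1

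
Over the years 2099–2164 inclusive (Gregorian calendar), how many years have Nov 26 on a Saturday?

Track Nov 26's weekday year by year (advancing +1, or +2 across a Feb 29):
  2099: Thu  2100: Fri (+1)  2101: Sat (+1) ✓  2102: Sun (+1)  2103: Mon (+1)
  2104: Wed (+2)  2105: Thu (+1)  2106: Fri (+1)  2107: Sat (+1) ✓  2108: Mon (+2)
  2109: Tue (+1)  2110: Wed (+1)  2111: Thu (+1)  2112: Sat (+2) ✓  … (38 more years) …
  2151: Fri (+1)  2152: Sun (+2)  2153: Mon (+1)  2154: Tue (+1)  2155: Wed (+1)
  2156: Fri (+2)  2157: Sat (+1) ✓  2158: Sun (+1)  2159: Mon (+1)  2160: Wed (+2)
  2161: Thu (+1)  2162: Fri (+1)  2163: Sat (+1) ✓  2164: Mon (+2)
Saturday years: 2101, 2107, 2112, 2118, 2129, 2135, 2140, 2146, 2157, 2163 — 10 in total.

10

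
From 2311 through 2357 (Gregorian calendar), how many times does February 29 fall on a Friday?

Leap years in 2311–2357: 12 of them.
Feb 29 weekday advances by 5 (mod 7) from one leap year to the next four years later (or differs when a century non-leap intervenes).
Leap-day weekdays: 2312:Thu 2316:Tue 2320:Sun 2324:Fri✓ 2328:Wed 2332:Mon 2336:Sat 2340:Thu 2344:Tue 2348:Sun 2352:Fri✓ 2356:Wed
Friday: 2324, 2352 → 2.

2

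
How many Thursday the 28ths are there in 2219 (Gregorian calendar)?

2

Check the 28th of each month of 2219: Jan 28: Thu, Feb 28: Sun, Mar 28: Sun, Apr 28: Wed, May 28: Fri, Jun 28: Mon, Jul 28: Wed, Aug 28: Sat, Sep 28: Tue, Oct 28: Thu, Nov 28: Sun, Dec 28: Tue.
Thursday occurs in January, October — 2 months.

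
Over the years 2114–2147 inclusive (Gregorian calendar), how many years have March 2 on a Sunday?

Track March 2's weekday year by year (advancing +1, or +2 across a Feb 29):
  2114: Fri  2115: Sat (+1)  2116: Mon (+2)  2117: Tue (+1)  2118: Wed (+1)
  2119: Thu (+1)  2120: Sat (+2)  2121: Sun (+1) ✓  2122: Mon (+1)  2123: Tue (+1)
  2124: Thu (+2)  2125: Fri (+1)  2126: Sat (+1)  2127: Sun (+1) ✓  … (6 more years) …
  2134: Tue (+1)  2135: Wed (+1)  2136: Fri (+2)  2137: Sat (+1)  2138: Sun (+1) ✓
  2139: Mon (+1)  2140: Wed (+2)  2141: Thu (+1)  2142: Fri (+1)  2143: Sat (+1)
  2144: Mon (+2)  2145: Tue (+1)  2146: Wed (+1)  2147: Thu (+1)
Sunday years: 2121, 2127, 2132, 2138 — 4 in total.

4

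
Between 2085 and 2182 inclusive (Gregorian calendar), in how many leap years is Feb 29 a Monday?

3

Leap years in 2085–2182: 23 of them.
Feb 29 weekday advances by 5 (mod 7) from one leap year to the next four years later (or differs when a century non-leap intervenes).
Leap-day weekdays: 2088:Sun 2092:Fri 2096:Wed 2104:Fri 2108:Wed 2112:Mon✓ 2116:Sat 2120:Thu 2124:Tue 2128:Sun 2132:Fri 2136:Wed 2140:Mon✓ 2144:Sat 2148:Thu 2152:Tue 2156:Sun 2160:Fri 2164:Wed 2168:Mon✓ 2172:Sat 2176:Thu 2180:Tue
Monday: 2112, 2140, 2168 → 3.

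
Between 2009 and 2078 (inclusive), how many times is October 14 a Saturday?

Track October 14's weekday year by year (advancing +1, or +2 across a Feb 29):
  2009: Wed  2010: Thu (+1)  2011: Fri (+1)  2012: Sun (+2)  2013: Mon (+1)
  2014: Tue (+1)  2015: Wed (+1)  2016: Fri (+2)  2017: Sat (+1) ✓  2018: Sun (+1)
  2019: Mon (+1)  2020: Wed (+2)  2021: Thu (+1)  2022: Fri (+1)  … (42 more years) …
  2065: Wed (+1)  2066: Thu (+1)  2067: Fri (+1)  2068: Sun (+2)  2069: Mon (+1)
  2070: Tue (+1)  2071: Wed (+1)  2072: Fri (+2)  2073: Sat (+1) ✓  2074: Sun (+1)
  2075: Mon (+1)  2076: Wed (+2)  2077: Thu (+1)  2078: Fri (+1)
Saturday years: 2017, 2023, 2028, 2034, 2045, 2051, 2056, 2062, 2073 — 9 in total.

9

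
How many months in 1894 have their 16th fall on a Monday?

Check the 16th of each month of 1894: Jan 16: Tue, Feb 16: Fri, Mar 16: Fri, Apr 16: Mon, May 16: Wed, Jun 16: Sat, Jul 16: Mon, Aug 16: Thu, Sep 16: Sun, Oct 16: Tue, Nov 16: Fri, Dec 16: Sun.
Monday occurs in April, July — 2 months.

2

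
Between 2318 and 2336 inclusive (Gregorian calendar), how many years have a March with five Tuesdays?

March has 31 days; it has five Tuesdays when Tuesday falls among the first (month-length − 28) days — i.e. when March 1 is one of Tuesday/Monday/Sunday.
March 1 by year: 2318:Fri 2319:Sat 2320:Mon✓ 2321:Tue✓ 2322:Wed 2323:Thu 2324:Sat 2325:Sun✓ 2326:Mon✓ 2327:Tue✓ 2328:Thu 2329:Fri 2330:Sat 2331:Sun✓ 2332:Tue✓ 2333:Wed 2334:Thu 2335:Fri 2336:Sun✓
Years with five Tuesdays: 2320, 2321, 2325, 2326, 2327, 2331, 2332, 2336 → 8.

8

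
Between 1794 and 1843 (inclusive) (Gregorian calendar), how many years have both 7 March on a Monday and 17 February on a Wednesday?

Check each year's weekday for 7 March and 17 February:
  1794: Fri/Mon  1795: Sat/Tue  1796: Mon/Wed ✓  1797: Tue/Fri  1798: Wed/Sat  1799: Thu/Sun  1800: Fri/Mon  1801: Sat/Tue  1802: Sun/Wed  1803: Mon/Thu  1804: Wed/Fri  1805: Thu/Sun  1806: Fri/Mon  1807: Sat/Tue  …(22 more)…  1830: Sun/Wed  1831: Mon/Thu  1832: Wed/Fri  1833: Thu/Sun  1834: Fri/Mon  1835: Sat/Tue  1836: Mon/Wed ✓  1837: Tue/Fri  1838: Wed/Sat  1839: Thu/Sun  1840: Sat/Mon  1841: Sun/Wed  1842: Mon/Thu  1843: Tue/Fri
Both conditions hold in: 1796, 1808, 1836 — 3.

3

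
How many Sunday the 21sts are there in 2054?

1

Check the 21st of each month of 2054: Jan 21: Wed, Feb 21: Sat, Mar 21: Sat, Apr 21: Tue, May 21: Thu, Jun 21: Sun, Jul 21: Tue, Aug 21: Fri, Sep 21: Mon, Oct 21: Wed, Nov 21: Sat, Dec 21: Mon.
Sunday occurs in June — 1 month.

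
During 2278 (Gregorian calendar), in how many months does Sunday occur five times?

A month of length L has five Sundays iff its first Sunday is on day ≤ L−28 (so day 1–3 in a 31-day month, 1–2 in a 30-day month, day 1 in a leap February).
Checking each month of 2278: Jan starts Tue (31d); Feb starts Fri (28d); Mar starts Fri (31d) ✓; Apr starts Mon (30d); May starts Wed (31d); Jun starts Sat (30d) ✓; Jul starts Mon (31d); Aug starts Thu (31d); Sep starts Sun (30d) ✓; Oct starts Tue (31d); Nov starts Fri (30d); Dec starts Sun (31d) ✓.
Five-Sunday months: March, June, September, December → 4.

4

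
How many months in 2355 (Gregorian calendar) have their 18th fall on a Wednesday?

Check the 18th of each month of 2355: Jan 18: Tue, Feb 18: Fri, Mar 18: Fri, Apr 18: Mon, May 18: Wed, Jun 18: Sat, Jul 18: Mon, Aug 18: Thu, Sep 18: Sun, Oct 18: Tue, Nov 18: Fri, Dec 18: Sun.
Wednesday occurs in May — 1 month.

1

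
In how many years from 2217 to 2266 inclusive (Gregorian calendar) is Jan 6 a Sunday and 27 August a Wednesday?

Check each year's weekday for Jan 6 and 27 August:
  2217: Mon/Wed  2218: Tue/Thu  2219: Wed/Fri  2220: Thu/Sun  2221: Sat/Mon  2222: Sun/Tue  2223: Mon/Wed  2224: Tue/Fri  2225: Thu/Sat  2226: Fri/Sun  2227: Sat/Mon  2228: Sun/Wed ✓  2229: Tue/Thu  2230: Wed/Fri  …(22 more)…  2253: Thu/Sat  2254: Fri/Sun  2255: Sat/Mon  2256: Sun/Wed ✓  2257: Tue/Thu  2258: Wed/Fri  2259: Thu/Sat  2260: Fri/Mon  2261: Sun/Tue  2262: Mon/Wed  2263: Tue/Thu  2264: Wed/Sat  2265: Fri/Sun  2266: Sat/Mon
Both conditions hold in: 2228, 2256 — 2.

2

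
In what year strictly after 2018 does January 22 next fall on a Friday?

2021

From one year to the next, a fixed date's weekday advances by 1, or by 2 when a Feb 29 lies between the two dates.
2018: January 22 is Monday.
2019: Tuesday (+1)
2020: Wednesday (+1)
2021: Friday (+2)
January 22 falls on a Friday in 2021.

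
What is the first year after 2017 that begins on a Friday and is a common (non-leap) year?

Jan 1 advances by 2 weekdays after a leap year and by 1 after a common year.
2017: Jan 1 is Sunday.
2018: Monday
2019: Tuesday
2020: Wednesday (leap)
2021: Friday
2021 begins on a Friday and is a common year.

2021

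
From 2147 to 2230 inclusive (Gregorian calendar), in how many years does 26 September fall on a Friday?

13

Track 26 September's weekday year by year (advancing +1, or +2 across a Feb 29):
  2147: Tue  2148: Thu (+2)  2149: Fri (+1) ✓  2150: Sat (+1)  2151: Sun (+1)
  2152: Tue (+2)  2153: Wed (+1)  2154: Thu (+1)  2155: Fri (+1) ✓  2156: Sun (+2)
  2157: Mon (+1)  2158: Tue (+1)  2159: Wed (+1)  2160: Fri (+2) ✓  … (56 more years) …
  2217: Fri (+1) ✓  2218: Sat (+1)  2219: Sun (+1)  2220: Tue (+2)  2221: Wed (+1)
  2222: Thu (+1)  2223: Fri (+1) ✓  2224: Sun (+2)  2225: Mon (+1)  2226: Tue (+1)
  2227: Wed (+1)  2228: Fri (+2) ✓  2229: Sat (+1)  2230: Sun (+1)
Friday years: 2149, 2155, 2160, 2166, 2177, 2183, 2188, 2194, 2200, 2206, 2217, 2223, 2228 — 13 in total.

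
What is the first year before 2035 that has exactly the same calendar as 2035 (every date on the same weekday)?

Two years share a calendar iff Jan 1 falls on the same weekday and both are leap or both are common. 2035: Jan 1 is Monday, common year.
2034: Jan 1 Sunday, common
2033: Jan 1 Saturday, common
2032: Jan 1 Thursday, leap
2031: Jan 1 Wednesday, common
2030: Jan 1 Tuesday, common
2029: Jan 1 Monday, common
2029 matches on both conditions.

2029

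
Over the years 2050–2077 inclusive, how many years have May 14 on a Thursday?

Track May 14's weekday year by year (advancing +1, or +2 across a Feb 29):
  2050: Sat  2051: Sun (+1)  2052: Tue (+2)  2053: Wed (+1)  2054: Thu (+1) ✓
  2055: Fri (+1)  2056: Sun (+2)  2057: Mon (+1)  2058: Tue (+1)  2059: Wed (+1)
  2060: Fri (+2)  2061: Sat (+1)  2062: Sun (+1)  2063: Mon (+1)  2064: Wed (+2)
  2065: Thu (+1) ✓  2066: Fri (+1)  2067: Sat (+1)  2068: Mon (+2)  2069: Tue (+1)
  2070: Wed (+1)  2071: Thu (+1) ✓  2072: Sat (+2)  2073: Sun (+1)  2074: Mon (+1)
  2075: Tue (+1)  2076: Thu (+2) ✓  2077: Fri (+1)
Thursday years: 2054, 2065, 2071, 2076 — 4 in total.

4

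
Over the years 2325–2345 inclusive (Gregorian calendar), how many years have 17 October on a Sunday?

3

Track 17 October's weekday year by year (advancing +1, or +2 across a Feb 29):
  2325: Sat  2326: Sun (+1) ✓  2327: Mon (+1)  2328: Wed (+2)  2329: Thu (+1)
  2330: Fri (+1)  2331: Sat (+1)  2332: Mon (+2)  2333: Tue (+1)  2334: Wed (+1)
  2335: Thu (+1)  2336: Sat (+2)  2337: Sun (+1) ✓  2338: Mon (+1)  2339: Tue (+1)
  2340: Thu (+2)  2341: Fri (+1)  2342: Sat (+1)  2343: Sun (+1) ✓  2344: Tue (+2)
  2345: Wed (+1)
Sunday years: 2326, 2337, 2343 — 3 in total.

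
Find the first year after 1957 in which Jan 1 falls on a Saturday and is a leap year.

Jan 1 advances by 2 weekdays after a leap year and by 1 after a common year.
1957: Jan 1 is Tuesday.
1958: Wednesday
1959: Thursday
1960: Friday (leap)
1961: Sunday
1962: Monday
1963: Tuesday
1964: Wednesday (leap)
1965: Friday
1966: Saturday
1967: Sunday
1968: Monday (leap)
1969: Wednesday
1970: Thursday
1971: Friday
1972: Saturday (leap)
1972 begins on a Saturday and is a leap year.

1972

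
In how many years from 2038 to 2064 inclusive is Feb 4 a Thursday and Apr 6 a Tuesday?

3

Check each year's weekday for Feb 4 and Apr 6:
  2038: Thu/Tue ✓  2039: Fri/Wed  2040: Sat/Fri  2041: Mon/Sat  2042: Tue/Sun  2043: Wed/Mon  2044: Thu/Wed  2045: Sat/Thu  2046: Sun/Fri  2047: Mon/Sat  2048: Tue/Mon  2049: Thu/Tue ✓  2050: Fri/Wed  2051: Sat/Thu  2052: Sun/Sat  2053: Tue/Sun  2054: Wed/Mon  2055: Thu/Tue ✓  2056: Fri/Thu  2057: Sun/Fri  2058: Mon/Sat  2059: Tue/Sun  2060: Wed/Tue  2061: Fri/Wed  2062: Sat/Thu  2063: Sun/Fri  2064: Mon/Sun
Both conditions hold in: 2038, 2049, 2055 — 3.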